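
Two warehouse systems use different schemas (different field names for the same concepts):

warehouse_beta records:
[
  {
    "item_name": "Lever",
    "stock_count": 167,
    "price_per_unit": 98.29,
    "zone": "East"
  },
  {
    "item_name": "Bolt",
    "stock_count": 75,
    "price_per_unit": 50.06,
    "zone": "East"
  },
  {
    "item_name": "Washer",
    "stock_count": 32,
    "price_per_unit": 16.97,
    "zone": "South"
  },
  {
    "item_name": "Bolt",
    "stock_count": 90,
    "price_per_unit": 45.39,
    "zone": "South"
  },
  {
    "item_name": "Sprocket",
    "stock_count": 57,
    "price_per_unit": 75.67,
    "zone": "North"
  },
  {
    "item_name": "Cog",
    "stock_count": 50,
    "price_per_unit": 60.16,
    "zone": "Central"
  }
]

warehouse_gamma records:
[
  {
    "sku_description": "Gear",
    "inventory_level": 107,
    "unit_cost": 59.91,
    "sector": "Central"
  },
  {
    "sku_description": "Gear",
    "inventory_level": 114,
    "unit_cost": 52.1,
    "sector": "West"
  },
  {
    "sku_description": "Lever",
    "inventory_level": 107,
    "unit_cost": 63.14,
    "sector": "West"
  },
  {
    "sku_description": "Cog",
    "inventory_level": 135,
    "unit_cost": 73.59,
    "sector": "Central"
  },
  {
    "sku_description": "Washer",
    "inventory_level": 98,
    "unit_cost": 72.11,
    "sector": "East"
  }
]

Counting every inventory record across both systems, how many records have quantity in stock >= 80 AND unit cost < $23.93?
0

Schema mappings:
- "stock_count" (warehouse_beta) = "inventory_level" (warehouse_gamma) = quantity
- "price_per_unit" (warehouse_beta) = "unit_cost" (warehouse_gamma) = unit cost

Records meeting both conditions in warehouse_beta: 0
Records meeting both conditions in warehouse_gamma: 0

Total: 0 + 0 = 0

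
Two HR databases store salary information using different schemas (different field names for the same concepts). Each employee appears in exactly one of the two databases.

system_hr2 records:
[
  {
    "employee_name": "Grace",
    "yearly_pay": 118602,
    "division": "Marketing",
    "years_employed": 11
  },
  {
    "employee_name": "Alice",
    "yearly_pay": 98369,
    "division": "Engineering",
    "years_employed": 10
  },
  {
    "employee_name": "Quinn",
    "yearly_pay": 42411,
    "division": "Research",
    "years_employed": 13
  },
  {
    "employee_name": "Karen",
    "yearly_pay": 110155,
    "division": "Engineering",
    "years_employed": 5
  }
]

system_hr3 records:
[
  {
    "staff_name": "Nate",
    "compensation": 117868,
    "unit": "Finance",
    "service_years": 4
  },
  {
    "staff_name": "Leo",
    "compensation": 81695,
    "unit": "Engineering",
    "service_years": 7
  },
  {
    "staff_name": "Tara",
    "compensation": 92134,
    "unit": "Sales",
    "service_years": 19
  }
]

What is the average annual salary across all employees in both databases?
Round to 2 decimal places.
94462.00

Schema mapping: "yearly_pay" (system_hr2) = "compensation" (system_hr3) = annual salary

All salaries: [118602, 98369, 42411, 110155, 117868, 81695, 92134]
Sum: 661234
Count: 7
Average: 661234 / 7 = 94462.00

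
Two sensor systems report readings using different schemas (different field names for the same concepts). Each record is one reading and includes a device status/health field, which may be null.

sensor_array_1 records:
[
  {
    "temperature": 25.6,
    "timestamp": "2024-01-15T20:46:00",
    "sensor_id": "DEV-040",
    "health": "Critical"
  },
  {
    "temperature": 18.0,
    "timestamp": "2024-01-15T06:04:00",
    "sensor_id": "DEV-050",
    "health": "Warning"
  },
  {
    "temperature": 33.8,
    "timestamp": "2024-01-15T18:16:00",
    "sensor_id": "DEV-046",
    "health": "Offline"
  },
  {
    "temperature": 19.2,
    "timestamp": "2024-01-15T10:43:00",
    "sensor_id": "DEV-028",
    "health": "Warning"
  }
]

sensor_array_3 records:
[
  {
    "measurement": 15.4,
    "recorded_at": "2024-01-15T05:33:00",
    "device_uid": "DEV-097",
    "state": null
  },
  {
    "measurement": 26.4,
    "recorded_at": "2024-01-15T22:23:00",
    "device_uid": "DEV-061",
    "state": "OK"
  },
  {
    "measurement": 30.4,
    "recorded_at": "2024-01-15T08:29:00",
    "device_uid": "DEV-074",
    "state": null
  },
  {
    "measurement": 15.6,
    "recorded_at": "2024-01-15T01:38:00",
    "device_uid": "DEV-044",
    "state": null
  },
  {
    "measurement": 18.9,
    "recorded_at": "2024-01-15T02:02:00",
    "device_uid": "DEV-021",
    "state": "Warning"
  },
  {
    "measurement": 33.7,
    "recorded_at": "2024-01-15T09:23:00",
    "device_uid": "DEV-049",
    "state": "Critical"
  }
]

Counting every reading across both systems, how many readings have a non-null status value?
7

Schema mapping: "health" (sensor_array_1) = "state" (sensor_array_3) = status

Non-null in sensor_array_1: 4
Non-null in sensor_array_3: 3

Total non-null: 4 + 3 = 7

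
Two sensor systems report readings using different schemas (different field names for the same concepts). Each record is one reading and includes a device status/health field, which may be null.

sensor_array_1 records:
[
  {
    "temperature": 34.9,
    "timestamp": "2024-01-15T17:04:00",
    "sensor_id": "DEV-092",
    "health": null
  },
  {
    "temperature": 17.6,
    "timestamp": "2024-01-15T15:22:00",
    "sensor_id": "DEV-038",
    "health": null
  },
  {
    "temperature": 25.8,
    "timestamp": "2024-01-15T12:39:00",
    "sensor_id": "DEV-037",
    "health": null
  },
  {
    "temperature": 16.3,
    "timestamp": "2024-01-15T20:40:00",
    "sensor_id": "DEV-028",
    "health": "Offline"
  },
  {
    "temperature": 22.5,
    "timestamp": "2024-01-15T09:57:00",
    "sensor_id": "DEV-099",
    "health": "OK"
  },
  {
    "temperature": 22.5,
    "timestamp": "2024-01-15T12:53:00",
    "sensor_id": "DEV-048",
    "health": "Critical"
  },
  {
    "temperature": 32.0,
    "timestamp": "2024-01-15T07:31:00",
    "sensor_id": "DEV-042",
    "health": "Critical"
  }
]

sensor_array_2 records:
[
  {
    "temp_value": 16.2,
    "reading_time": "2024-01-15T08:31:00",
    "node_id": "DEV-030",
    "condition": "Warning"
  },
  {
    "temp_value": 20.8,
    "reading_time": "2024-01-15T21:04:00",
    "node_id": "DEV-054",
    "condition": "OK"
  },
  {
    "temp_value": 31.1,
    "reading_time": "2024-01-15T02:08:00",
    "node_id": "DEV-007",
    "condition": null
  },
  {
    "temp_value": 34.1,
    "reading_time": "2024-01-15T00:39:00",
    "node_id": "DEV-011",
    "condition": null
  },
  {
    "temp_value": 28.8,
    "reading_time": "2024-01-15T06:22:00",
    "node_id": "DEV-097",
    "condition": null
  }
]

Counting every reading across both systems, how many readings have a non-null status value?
6

Schema mapping: "health" (sensor_array_1) = "condition" (sensor_array_2) = status

Non-null in sensor_array_1: 4
Non-null in sensor_array_2: 2

Total non-null: 4 + 2 = 6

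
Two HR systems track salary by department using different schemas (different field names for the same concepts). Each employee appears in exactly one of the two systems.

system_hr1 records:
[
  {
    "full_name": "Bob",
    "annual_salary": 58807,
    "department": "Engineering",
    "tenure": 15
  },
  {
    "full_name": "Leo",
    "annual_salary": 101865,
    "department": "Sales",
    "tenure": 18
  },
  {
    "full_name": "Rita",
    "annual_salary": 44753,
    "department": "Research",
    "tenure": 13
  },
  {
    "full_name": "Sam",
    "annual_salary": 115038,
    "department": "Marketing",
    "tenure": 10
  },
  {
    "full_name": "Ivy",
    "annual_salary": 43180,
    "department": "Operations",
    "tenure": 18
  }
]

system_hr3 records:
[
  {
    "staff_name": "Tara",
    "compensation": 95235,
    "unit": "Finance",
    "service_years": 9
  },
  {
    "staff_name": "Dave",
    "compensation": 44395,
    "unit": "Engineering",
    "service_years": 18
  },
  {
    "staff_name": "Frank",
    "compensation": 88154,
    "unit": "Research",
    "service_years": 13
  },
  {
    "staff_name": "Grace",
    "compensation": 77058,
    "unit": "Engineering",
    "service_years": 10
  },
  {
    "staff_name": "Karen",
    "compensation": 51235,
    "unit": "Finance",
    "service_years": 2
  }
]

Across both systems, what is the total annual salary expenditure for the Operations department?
43180

Schema mappings:
- "department" (system_hr1) = "unit" (system_hr3) = department
- "annual_salary" (system_hr1) = "compensation" (system_hr3) = salary

Operations salaries from system_hr1: 43180
Operations salaries from system_hr3: 0

Total: 43180 + 0 = 43180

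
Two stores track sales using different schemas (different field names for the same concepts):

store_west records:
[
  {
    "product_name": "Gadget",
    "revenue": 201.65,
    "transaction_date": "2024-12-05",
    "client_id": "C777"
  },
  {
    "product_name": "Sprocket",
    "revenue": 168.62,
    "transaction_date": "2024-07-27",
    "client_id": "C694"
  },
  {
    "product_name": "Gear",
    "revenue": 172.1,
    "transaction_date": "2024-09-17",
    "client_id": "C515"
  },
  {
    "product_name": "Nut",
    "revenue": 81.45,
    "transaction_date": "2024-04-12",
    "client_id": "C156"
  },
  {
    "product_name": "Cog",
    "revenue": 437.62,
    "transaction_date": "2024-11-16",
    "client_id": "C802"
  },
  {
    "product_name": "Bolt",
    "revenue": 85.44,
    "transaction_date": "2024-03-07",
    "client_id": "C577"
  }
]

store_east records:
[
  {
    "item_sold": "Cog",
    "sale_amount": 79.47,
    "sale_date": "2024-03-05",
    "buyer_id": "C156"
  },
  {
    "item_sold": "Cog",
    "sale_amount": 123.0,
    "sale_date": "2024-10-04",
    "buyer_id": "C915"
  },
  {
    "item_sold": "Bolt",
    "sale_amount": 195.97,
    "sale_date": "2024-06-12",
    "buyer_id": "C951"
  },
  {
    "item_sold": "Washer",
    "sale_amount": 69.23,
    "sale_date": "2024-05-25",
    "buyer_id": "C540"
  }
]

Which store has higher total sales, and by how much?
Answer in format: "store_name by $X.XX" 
store_west by $679.21

Schema mapping: "revenue" (store_west) = "sale_amount" (store_east) = sale amount

Total for store_west: 1146.88
Total for store_east: 467.67

Difference: |1146.88 - 467.67| = 679.21
store_west has higher sales by $679.21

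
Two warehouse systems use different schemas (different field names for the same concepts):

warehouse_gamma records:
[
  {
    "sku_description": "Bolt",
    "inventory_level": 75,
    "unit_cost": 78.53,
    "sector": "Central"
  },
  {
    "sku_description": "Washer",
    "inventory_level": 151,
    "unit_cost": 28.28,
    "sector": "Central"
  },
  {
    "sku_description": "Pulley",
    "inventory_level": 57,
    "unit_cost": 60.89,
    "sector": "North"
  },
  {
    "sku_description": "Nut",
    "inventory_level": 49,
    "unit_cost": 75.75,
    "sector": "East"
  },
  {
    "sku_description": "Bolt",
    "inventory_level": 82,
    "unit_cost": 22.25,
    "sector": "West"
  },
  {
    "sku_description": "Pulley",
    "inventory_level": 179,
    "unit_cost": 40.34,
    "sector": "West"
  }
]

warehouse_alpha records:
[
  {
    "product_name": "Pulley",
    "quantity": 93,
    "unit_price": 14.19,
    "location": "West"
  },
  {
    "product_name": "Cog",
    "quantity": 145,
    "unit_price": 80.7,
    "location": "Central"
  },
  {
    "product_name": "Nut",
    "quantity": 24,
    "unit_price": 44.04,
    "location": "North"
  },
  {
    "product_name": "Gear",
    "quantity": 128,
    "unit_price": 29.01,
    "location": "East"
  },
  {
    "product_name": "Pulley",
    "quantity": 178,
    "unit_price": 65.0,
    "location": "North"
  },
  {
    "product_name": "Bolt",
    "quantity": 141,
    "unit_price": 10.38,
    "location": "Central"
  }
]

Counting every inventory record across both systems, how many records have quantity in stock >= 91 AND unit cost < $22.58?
2

Schema mappings:
- "inventory_level" (warehouse_gamma) = "quantity" (warehouse_alpha) = quantity
- "unit_cost" (warehouse_gamma) = "unit_price" (warehouse_alpha) = unit cost

Records meeting both conditions in warehouse_gamma: 0
Records meeting both conditions in warehouse_alpha: 2

Total: 0 + 2 = 2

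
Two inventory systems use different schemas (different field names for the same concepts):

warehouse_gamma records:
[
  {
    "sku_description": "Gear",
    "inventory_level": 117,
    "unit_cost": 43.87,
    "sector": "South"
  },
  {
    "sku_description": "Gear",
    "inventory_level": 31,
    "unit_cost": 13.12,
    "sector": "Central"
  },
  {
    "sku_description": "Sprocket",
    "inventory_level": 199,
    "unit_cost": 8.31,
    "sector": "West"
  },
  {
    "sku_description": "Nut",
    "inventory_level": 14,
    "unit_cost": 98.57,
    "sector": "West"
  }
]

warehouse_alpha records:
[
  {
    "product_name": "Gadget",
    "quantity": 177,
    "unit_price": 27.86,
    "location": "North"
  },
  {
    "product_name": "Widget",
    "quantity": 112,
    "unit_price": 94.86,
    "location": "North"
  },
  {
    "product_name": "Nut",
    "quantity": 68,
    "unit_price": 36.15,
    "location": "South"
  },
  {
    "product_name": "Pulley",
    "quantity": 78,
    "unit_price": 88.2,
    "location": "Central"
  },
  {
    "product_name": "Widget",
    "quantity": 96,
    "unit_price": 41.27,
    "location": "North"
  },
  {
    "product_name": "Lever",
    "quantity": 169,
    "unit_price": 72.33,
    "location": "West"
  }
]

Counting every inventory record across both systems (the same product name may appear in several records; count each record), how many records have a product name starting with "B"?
0

Schema mapping: "sku_description" (warehouse_gamma) = "product_name" (warehouse_alpha) = product name

Records with product name starting with "B" in warehouse_gamma: 0
Records with product name starting with "B" in warehouse_alpha: 0

Total: 0 + 0 = 0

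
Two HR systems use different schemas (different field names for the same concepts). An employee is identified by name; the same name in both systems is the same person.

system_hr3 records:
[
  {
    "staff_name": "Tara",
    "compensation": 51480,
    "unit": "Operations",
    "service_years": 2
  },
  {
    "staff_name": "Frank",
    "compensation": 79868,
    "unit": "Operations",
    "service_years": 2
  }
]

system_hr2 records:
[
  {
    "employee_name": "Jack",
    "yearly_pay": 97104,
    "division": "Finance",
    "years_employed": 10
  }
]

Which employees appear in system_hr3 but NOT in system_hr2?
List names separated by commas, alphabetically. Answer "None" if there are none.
Frank, Tara

Schema mapping: "staff_name" (system_hr3) = "employee_name" (system_hr2) = employee name

Names in system_hr3: ['Frank', 'Tara']
Names in system_hr2: ['Jack']

In system_hr3 but not system_hr2: ['Frank', 'Tara']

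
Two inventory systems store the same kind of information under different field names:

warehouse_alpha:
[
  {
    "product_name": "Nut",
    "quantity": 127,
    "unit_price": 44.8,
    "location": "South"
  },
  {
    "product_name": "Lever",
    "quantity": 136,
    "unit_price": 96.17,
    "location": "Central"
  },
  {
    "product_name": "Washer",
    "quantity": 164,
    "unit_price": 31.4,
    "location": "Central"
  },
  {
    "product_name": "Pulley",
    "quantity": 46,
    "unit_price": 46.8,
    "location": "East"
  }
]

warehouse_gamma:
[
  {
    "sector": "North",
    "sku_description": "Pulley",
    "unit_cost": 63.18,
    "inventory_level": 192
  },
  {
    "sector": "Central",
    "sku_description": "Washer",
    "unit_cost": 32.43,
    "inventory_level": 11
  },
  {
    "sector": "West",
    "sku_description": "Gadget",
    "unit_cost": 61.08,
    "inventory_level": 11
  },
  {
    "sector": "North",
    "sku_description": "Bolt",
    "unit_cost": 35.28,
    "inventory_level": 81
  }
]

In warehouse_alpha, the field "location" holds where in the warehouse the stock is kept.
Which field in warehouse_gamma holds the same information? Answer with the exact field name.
sector

In warehouse_alpha, "location" holds where in the warehouse the stock is kept.
The fields in warehouse_gamma are: "sector", "sku_description", "unit_cost", "inventory_level".
"sector" is the match: the name refers to the same concept and its values are area labels (e.g. 'Central', 'North').
The other fields ("sku_description", "unit_cost", "inventory_level") hold different kinds of data.

So "location" in warehouse_alpha corresponds to "sector" in warehouse_gamma.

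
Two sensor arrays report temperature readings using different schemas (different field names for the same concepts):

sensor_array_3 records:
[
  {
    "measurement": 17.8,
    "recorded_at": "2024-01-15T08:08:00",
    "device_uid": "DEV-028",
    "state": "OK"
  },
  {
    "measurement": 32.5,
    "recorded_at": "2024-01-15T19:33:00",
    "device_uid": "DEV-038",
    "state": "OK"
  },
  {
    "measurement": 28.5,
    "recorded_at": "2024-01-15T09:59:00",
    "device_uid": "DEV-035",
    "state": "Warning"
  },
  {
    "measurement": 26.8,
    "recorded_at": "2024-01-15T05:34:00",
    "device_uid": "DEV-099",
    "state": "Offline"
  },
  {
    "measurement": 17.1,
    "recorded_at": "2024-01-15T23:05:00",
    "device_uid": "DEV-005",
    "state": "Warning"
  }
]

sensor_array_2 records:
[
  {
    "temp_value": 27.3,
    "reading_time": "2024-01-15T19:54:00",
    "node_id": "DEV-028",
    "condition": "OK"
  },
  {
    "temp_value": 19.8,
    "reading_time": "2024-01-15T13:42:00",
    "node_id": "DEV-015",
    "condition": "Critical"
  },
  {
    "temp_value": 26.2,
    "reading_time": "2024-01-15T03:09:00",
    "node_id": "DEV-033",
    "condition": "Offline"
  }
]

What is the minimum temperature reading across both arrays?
17.1

Schema mapping: "measurement" (sensor_array_3) = "temp_value" (sensor_array_2) = temperature reading

Minimum in sensor_array_3: 17.1
Minimum in sensor_array_2: 19.8

Overall minimum: min(17.1, 19.8) = 17.1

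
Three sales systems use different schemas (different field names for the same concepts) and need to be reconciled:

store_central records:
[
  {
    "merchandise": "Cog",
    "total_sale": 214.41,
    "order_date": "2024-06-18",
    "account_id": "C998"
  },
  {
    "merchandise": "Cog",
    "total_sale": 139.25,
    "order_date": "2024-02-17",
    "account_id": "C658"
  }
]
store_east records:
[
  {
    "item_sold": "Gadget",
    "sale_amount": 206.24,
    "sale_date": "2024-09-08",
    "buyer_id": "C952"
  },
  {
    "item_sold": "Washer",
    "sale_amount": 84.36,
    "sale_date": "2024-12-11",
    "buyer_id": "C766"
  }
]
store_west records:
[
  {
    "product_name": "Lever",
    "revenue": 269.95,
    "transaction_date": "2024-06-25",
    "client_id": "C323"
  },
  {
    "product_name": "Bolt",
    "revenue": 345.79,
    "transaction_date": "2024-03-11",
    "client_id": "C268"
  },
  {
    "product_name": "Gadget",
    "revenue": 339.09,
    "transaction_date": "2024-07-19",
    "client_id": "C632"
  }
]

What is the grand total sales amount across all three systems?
1599.09

Schema reconciliation - all amount fields map to sale amount:

store_central (total_sale): 353.66
store_east (sale_amount): 290.6
store_west (revenue): 954.83

Grand total: 1599.09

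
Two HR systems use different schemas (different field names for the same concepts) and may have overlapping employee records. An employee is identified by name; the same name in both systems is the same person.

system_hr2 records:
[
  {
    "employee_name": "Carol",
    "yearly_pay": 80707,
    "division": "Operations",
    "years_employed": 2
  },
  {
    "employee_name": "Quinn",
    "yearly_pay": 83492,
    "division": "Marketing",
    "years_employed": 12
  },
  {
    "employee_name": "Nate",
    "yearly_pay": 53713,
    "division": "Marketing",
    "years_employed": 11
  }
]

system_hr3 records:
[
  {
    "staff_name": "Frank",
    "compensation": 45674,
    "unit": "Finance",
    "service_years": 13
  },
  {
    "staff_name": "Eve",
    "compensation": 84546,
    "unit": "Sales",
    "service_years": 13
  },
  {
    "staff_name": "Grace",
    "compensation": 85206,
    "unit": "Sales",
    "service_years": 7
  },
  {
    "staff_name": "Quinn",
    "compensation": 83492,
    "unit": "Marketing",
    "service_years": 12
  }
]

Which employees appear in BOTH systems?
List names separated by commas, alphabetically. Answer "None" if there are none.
Quinn

Schema mapping: "employee_name" (system_hr2) = "staff_name" (system_hr3) = employee name

Names in system_hr2: ['Carol', 'Nate', 'Quinn']
Names in system_hr3: ['Eve', 'Frank', 'Grace', 'Quinn']

Intersection: ['Quinn']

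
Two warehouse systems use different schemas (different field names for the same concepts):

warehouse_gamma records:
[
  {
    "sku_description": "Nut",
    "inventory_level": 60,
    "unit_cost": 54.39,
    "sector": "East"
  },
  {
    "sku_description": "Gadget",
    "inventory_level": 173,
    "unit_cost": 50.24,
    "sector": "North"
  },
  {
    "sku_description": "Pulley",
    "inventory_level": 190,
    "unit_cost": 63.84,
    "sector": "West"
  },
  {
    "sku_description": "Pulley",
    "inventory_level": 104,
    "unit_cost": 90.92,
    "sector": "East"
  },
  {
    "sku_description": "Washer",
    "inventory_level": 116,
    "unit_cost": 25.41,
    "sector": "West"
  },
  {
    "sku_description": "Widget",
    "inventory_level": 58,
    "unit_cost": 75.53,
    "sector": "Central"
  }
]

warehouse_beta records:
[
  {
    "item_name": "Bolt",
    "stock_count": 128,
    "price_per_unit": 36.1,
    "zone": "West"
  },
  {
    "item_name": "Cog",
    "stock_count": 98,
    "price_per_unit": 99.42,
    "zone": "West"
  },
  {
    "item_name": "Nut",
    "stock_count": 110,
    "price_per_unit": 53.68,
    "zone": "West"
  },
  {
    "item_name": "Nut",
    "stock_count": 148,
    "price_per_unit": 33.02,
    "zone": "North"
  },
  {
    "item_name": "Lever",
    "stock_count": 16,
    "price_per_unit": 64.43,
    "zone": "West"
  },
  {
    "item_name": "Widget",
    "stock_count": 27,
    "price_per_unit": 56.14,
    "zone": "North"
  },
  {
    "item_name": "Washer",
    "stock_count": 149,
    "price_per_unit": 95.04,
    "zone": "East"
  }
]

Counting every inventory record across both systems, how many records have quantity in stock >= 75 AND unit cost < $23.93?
0

Schema mappings:
- "inventory_level" (warehouse_gamma) = "stock_count" (warehouse_beta) = quantity
- "unit_cost" (warehouse_gamma) = "price_per_unit" (warehouse_beta) = unit cost

Records meeting both conditions in warehouse_gamma: 0
Records meeting both conditions in warehouse_beta: 0

Total: 0 + 0 = 0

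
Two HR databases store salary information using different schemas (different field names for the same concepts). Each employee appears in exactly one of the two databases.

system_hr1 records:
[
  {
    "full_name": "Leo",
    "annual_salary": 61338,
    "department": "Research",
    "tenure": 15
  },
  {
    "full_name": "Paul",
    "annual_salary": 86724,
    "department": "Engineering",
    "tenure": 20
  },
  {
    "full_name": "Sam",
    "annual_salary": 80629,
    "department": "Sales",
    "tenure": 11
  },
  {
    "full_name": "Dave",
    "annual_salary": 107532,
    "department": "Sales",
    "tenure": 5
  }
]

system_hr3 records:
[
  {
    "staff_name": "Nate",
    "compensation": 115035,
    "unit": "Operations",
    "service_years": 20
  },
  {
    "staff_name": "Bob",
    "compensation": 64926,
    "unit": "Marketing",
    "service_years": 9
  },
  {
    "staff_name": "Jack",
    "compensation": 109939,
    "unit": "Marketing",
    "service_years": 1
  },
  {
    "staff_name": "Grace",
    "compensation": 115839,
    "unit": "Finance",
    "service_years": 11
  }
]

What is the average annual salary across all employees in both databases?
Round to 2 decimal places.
92745.25

Schema mapping: "annual_salary" (system_hr1) = "compensation" (system_hr3) = annual salary

All salaries: [61338, 86724, 80629, 107532, 115035, 64926, 109939, 115839]
Sum: 741962
Count: 8
Average: 741962 / 8 = 92745.25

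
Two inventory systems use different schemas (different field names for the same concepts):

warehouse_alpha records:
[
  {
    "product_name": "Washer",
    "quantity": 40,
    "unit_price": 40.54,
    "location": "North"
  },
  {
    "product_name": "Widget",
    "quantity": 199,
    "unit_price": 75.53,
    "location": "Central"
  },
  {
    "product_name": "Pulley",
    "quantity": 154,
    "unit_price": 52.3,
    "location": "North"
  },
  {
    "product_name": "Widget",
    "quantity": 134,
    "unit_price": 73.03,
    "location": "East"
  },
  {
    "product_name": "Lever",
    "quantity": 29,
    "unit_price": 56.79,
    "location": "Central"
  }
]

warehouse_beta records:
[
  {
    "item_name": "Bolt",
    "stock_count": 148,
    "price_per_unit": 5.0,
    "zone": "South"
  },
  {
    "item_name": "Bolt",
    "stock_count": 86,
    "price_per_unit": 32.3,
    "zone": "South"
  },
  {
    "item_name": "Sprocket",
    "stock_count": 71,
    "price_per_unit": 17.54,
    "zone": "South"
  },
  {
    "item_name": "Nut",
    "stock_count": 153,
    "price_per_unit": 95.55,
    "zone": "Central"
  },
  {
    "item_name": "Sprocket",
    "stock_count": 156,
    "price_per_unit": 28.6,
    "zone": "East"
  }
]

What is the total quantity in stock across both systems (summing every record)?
1170

To reconcile these schemas, identify the field holding the quantity in stock in each system:
1. In warehouse_alpha it is "quantity"
2. In warehouse_beta it is "stock_count"

From warehouse_alpha: 40 + 199 + 154 + 134 + 29 = 556
From warehouse_beta: 148 + 86 + 71 + 153 + 156 = 614

Total: 556 + 614 = 1170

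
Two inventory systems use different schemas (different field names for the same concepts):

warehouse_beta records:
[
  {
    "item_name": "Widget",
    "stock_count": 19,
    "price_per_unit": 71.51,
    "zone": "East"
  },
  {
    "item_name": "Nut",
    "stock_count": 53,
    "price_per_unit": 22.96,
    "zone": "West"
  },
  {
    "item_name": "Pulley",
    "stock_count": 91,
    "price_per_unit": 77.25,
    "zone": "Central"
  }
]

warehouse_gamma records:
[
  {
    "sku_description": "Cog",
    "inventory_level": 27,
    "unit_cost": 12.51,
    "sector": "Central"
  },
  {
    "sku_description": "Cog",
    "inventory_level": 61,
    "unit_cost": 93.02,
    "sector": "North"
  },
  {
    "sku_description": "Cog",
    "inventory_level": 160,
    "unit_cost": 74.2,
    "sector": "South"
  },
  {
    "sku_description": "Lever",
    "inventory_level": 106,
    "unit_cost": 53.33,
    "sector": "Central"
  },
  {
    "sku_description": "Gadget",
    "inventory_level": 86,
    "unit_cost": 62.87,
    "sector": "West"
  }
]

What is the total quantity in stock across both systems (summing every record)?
603

To reconcile these schemas, identify the field holding the quantity in stock in each system:
1. In warehouse_beta it is "stock_count"
2. In warehouse_gamma it is "inventory_level"

From warehouse_beta: 19 + 53 + 91 = 163
From warehouse_gamma: 27 + 61 + 160 + 106 + 86 = 440

Total: 163 + 440 = 603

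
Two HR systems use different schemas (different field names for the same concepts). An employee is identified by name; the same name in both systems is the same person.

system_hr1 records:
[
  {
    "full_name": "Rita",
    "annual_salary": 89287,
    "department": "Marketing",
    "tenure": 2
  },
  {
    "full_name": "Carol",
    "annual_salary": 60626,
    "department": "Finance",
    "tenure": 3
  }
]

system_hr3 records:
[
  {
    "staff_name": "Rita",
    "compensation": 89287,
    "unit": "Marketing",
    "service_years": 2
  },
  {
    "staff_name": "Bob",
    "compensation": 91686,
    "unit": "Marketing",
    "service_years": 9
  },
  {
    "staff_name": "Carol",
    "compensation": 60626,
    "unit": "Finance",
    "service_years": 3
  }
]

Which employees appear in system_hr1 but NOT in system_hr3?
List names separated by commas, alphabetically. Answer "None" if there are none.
None

Schema mapping: "full_name" (system_hr1) = "staff_name" (system_hr3) = employee name

Names in system_hr1: ['Carol', 'Rita']
Names in system_hr3: ['Bob', 'Carol', 'Rita']

In system_hr1 but not system_hr3: None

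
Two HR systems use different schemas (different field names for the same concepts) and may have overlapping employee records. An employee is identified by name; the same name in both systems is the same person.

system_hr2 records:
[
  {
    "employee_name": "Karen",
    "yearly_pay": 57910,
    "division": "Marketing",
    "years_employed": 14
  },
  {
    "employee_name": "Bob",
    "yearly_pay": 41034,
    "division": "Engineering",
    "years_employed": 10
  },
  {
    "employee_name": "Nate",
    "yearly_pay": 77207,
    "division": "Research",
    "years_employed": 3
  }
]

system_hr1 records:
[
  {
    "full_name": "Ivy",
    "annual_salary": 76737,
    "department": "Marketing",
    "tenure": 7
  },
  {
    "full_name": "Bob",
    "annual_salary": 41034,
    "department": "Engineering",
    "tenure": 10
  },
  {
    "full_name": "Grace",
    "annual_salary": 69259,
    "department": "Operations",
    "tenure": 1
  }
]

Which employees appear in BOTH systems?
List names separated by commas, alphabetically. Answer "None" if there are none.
Bob

Schema mapping: "employee_name" (system_hr2) = "full_name" (system_hr1) = employee name

Names in system_hr2: ['Bob', 'Karen', 'Nate']
Names in system_hr1: ['Bob', 'Grace', 'Ivy']

Intersection: ['Bob']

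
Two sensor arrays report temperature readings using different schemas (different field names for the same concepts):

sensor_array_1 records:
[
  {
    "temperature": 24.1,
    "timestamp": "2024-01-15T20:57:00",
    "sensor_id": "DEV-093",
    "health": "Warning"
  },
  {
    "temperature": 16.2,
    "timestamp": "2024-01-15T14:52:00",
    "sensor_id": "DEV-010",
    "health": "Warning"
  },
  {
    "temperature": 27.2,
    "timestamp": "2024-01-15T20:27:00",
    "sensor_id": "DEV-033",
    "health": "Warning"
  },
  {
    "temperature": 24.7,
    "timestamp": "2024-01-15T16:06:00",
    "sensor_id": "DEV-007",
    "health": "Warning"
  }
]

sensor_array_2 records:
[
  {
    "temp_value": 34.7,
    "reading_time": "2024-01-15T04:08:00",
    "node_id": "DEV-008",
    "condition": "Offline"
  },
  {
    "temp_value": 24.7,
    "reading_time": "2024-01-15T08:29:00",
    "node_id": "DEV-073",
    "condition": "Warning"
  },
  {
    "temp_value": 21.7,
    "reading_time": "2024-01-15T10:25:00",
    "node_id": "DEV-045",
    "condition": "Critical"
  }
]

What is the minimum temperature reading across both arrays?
16.2

Schema mapping: "temperature" (sensor_array_1) = "temp_value" (sensor_array_2) = temperature reading

Minimum in sensor_array_1: 16.2
Minimum in sensor_array_2: 21.7

Overall minimum: min(16.2, 21.7) = 16.2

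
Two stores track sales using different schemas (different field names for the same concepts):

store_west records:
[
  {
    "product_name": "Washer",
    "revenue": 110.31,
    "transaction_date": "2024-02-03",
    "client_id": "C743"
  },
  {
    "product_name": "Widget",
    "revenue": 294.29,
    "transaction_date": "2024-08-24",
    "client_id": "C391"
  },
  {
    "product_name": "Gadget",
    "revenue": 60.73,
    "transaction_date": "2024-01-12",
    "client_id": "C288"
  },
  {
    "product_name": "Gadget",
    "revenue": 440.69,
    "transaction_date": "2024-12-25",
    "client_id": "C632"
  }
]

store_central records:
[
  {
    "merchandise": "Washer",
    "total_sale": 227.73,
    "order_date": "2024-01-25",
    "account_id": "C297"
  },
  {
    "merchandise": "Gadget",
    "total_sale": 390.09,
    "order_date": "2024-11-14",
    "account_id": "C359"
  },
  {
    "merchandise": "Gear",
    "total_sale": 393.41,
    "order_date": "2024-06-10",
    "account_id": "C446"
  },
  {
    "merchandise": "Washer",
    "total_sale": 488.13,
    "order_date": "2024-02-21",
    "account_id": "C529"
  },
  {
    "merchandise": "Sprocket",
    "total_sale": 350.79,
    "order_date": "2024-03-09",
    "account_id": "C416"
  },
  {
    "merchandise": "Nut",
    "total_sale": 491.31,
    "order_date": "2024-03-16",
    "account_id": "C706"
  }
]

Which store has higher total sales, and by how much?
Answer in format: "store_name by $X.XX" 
store_central by $1435.44

Schema mapping: "revenue" (store_west) = "total_sale" (store_central) = sale amount

Total for store_west: 906.02
Total for store_central: 2341.46

Difference: |906.02 - 2341.46| = 1435.44
store_central has higher sales by $1435.44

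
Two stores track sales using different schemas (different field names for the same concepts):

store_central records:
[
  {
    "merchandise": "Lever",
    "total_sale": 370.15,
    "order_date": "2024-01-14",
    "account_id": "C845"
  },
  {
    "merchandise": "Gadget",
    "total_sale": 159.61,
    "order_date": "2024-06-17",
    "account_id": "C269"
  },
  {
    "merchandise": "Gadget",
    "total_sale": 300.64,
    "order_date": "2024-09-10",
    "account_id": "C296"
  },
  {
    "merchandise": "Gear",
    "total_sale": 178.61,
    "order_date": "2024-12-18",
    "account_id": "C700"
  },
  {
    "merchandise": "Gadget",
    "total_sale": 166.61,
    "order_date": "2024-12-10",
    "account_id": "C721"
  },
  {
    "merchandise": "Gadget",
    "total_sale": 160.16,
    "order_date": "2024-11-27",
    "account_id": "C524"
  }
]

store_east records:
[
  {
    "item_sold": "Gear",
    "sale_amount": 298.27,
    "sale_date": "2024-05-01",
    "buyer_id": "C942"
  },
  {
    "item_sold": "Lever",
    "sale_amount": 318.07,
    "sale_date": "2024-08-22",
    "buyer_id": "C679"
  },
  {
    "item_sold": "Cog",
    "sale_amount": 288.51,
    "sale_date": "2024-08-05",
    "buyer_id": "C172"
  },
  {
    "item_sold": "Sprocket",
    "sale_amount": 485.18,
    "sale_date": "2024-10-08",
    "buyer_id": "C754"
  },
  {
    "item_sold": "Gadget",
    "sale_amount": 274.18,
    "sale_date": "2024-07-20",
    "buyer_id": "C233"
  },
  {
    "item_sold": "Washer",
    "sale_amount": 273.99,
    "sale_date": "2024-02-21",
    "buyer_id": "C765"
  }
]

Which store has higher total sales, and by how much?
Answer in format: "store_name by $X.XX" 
store_east by $602.42

Schema mapping: "total_sale" (store_central) = "sale_amount" (store_east) = sale amount

Total for store_central: 1335.78
Total for store_east: 1938.20

Difference: |1335.78 - 1938.20| = 602.42
store_east has higher sales by $602.42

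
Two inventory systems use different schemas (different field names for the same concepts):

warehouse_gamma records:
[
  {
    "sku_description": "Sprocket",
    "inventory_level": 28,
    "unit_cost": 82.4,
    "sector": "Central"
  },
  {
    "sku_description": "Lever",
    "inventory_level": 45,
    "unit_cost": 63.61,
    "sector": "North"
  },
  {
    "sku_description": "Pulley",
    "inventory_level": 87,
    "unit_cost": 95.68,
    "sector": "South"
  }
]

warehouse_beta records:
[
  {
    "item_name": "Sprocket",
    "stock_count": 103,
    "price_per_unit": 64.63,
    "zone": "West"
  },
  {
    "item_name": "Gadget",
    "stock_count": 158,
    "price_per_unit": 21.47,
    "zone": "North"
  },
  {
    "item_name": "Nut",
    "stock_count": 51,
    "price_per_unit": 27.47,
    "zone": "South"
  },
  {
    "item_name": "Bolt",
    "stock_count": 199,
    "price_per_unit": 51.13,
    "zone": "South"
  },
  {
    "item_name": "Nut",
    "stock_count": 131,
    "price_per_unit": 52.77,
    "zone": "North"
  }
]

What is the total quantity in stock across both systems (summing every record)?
802

To reconcile these schemas, identify the field holding the quantity in stock in each system:
1. In warehouse_gamma it is "inventory_level"
2. In warehouse_beta it is "stock_count"

From warehouse_gamma: 28 + 45 + 87 = 160
From warehouse_beta: 103 + 158 + 51 + 199 + 131 = 642

Total: 160 + 642 = 802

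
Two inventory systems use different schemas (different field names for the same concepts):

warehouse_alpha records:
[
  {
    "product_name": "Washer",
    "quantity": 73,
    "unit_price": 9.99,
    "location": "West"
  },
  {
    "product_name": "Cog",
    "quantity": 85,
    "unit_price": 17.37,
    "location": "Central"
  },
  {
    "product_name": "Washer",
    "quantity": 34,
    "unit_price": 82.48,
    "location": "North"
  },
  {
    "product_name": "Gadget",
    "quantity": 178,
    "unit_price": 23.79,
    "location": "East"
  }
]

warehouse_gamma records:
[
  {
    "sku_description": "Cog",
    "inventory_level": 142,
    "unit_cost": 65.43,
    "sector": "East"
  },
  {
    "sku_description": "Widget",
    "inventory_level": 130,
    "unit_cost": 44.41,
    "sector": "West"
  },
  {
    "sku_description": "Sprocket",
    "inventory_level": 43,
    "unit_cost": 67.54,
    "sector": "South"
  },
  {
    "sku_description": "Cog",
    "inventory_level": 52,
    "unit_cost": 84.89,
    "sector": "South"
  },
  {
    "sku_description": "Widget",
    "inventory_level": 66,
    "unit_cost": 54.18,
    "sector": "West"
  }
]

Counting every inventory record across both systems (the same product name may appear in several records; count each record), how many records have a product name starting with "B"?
0

Schema mapping: "product_name" (warehouse_alpha) = "sku_description" (warehouse_gamma) = product name

Records with product name starting with "B" in warehouse_alpha: 0
Records with product name starting with "B" in warehouse_gamma: 0

Total: 0 + 0 = 0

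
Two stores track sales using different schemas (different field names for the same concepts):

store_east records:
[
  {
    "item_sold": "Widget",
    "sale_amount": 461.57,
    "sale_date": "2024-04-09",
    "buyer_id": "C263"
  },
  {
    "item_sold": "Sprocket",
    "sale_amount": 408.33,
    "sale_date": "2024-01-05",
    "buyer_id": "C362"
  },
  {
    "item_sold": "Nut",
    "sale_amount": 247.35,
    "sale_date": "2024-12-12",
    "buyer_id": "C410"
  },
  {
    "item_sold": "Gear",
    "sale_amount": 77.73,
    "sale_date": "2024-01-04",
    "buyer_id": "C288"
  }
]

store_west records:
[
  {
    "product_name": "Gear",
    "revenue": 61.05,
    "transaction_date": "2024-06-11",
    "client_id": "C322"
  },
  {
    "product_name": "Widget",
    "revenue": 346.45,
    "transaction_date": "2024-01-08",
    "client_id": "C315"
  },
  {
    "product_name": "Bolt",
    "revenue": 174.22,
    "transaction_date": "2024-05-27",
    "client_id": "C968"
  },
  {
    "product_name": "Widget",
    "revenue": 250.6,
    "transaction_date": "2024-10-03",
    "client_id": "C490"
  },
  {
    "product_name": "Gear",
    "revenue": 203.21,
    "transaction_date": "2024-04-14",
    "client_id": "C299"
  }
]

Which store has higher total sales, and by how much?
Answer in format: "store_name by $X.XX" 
store_east by $159.45

Schema mapping: "sale_amount" (store_east) = "revenue" (store_west) = sale amount

Total for store_east: 1194.98
Total for store_west: 1035.53

Difference: |1194.98 - 1035.53| = 159.45
store_east has higher sales by $159.45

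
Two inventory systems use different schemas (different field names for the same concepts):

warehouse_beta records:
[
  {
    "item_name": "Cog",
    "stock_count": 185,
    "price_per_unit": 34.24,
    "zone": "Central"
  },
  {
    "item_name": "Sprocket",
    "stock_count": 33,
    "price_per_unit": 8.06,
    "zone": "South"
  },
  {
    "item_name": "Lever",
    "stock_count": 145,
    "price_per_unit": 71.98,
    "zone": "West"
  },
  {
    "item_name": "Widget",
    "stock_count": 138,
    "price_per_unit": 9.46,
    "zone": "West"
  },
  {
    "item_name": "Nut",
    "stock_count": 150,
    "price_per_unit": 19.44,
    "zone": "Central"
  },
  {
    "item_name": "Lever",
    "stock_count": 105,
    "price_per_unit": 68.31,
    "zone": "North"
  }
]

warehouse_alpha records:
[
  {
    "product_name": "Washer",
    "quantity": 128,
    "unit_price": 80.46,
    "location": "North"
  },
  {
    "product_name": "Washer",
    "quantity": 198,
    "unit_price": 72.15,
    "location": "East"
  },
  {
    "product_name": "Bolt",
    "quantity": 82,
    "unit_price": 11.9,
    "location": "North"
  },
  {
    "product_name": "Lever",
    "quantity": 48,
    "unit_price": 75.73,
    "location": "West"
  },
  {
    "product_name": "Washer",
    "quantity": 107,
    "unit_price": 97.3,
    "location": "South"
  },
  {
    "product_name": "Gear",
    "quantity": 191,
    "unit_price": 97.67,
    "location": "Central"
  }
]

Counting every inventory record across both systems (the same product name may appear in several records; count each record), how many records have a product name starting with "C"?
1

Schema mapping: "item_name" (warehouse_beta) = "product_name" (warehouse_alpha) = product name

Records with product name starting with "C" in warehouse_beta: 1
Records with product name starting with "C" in warehouse_alpha: 0

Total: 1 + 0 = 1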